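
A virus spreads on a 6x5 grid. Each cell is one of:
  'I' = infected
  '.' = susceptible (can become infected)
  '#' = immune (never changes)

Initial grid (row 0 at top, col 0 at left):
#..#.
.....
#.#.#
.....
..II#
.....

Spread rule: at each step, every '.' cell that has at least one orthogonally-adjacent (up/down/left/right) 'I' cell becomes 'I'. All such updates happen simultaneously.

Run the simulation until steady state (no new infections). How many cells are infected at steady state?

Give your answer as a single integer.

Step 0 (initial): 2 infected
Step 1: +5 new -> 7 infected
Step 2: +6 new -> 13 infected
Step 3: +4 new -> 17 infected
Step 4: +3 new -> 20 infected
Step 5: +4 new -> 24 infected
Step 6: +0 new -> 24 infected

Answer: 24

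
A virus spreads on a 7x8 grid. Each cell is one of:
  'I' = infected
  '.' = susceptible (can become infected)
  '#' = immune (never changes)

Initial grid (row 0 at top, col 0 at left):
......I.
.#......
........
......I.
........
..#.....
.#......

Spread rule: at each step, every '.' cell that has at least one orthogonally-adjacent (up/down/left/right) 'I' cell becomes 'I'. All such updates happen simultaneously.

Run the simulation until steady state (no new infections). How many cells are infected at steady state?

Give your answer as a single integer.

Answer: 53

Derivation:
Step 0 (initial): 2 infected
Step 1: +7 new -> 9 infected
Step 2: +9 new -> 18 infected
Step 3: +8 new -> 26 infected
Step 4: +8 new -> 34 infected
Step 5: +7 new -> 41 infected
Step 6: +5 new -> 46 infected
Step 7: +5 new -> 51 infected
Step 8: +1 new -> 52 infected
Step 9: +1 new -> 53 infected
Step 10: +0 new -> 53 infected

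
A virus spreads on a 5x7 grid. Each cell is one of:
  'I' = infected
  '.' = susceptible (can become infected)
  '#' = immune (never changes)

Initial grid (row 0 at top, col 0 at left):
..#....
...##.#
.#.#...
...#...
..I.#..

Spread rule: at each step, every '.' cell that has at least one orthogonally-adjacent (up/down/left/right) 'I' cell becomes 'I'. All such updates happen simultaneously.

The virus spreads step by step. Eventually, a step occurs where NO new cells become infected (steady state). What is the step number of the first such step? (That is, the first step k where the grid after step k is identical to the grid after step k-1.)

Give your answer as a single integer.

Step 0 (initial): 1 infected
Step 1: +3 new -> 4 infected
Step 2: +3 new -> 7 infected
Step 3: +2 new -> 9 infected
Step 4: +2 new -> 11 infected
Step 5: +2 new -> 13 infected
Step 6: +1 new -> 14 infected
Step 7: +0 new -> 14 infected

Answer: 7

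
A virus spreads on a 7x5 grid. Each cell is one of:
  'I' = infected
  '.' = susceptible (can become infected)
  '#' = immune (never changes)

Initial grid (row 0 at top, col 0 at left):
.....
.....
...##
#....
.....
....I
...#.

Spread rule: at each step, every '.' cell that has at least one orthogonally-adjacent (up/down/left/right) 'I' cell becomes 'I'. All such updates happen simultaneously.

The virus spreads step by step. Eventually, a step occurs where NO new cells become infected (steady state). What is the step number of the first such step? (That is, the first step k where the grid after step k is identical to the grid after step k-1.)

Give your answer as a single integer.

Step 0 (initial): 1 infected
Step 1: +3 new -> 4 infected
Step 2: +3 new -> 7 infected
Step 3: +4 new -> 11 infected
Step 4: +4 new -> 15 infected
Step 5: +4 new -> 19 infected
Step 6: +2 new -> 21 infected
Step 7: +4 new -> 25 infected
Step 8: +4 new -> 29 infected
Step 9: +2 new -> 31 infected
Step 10: +0 new -> 31 infected

Answer: 10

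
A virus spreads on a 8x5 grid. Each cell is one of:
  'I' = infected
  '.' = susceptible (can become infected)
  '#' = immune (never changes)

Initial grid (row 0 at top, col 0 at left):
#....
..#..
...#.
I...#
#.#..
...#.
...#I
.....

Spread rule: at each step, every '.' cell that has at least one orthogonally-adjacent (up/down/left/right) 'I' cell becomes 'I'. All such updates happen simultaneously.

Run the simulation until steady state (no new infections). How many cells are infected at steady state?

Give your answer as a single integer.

Answer: 32

Derivation:
Step 0 (initial): 2 infected
Step 1: +4 new -> 6 infected
Step 2: +6 new -> 12 infected
Step 3: +6 new -> 18 infected
Step 4: +6 new -> 24 infected
Step 5: +3 new -> 27 infected
Step 6: +1 new -> 28 infected
Step 7: +2 new -> 30 infected
Step 8: +1 new -> 31 infected
Step 9: +1 new -> 32 infected
Step 10: +0 new -> 32 infected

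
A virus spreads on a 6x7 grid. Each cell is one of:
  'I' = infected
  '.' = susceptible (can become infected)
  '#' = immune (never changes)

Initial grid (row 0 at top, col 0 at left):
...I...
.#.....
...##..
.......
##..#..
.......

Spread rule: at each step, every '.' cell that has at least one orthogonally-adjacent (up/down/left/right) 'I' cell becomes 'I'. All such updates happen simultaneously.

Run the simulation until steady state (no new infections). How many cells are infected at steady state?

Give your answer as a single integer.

Step 0 (initial): 1 infected
Step 1: +3 new -> 4 infected
Step 2: +4 new -> 8 infected
Step 3: +4 new -> 12 infected
Step 4: +5 new -> 17 infected
Step 5: +6 new -> 23 infected
Step 6: +6 new -> 29 infected
Step 7: +4 new -> 33 infected
Step 8: +3 new -> 36 infected
Step 9: +0 new -> 36 infected

Answer: 36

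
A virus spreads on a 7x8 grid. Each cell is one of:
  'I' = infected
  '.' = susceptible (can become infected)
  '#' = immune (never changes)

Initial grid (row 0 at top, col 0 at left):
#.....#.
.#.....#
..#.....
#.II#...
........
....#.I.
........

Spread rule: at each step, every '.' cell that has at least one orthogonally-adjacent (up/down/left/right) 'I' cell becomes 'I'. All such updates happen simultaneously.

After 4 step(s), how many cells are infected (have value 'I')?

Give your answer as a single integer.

Answer: 44

Derivation:
Step 0 (initial): 3 infected
Step 1: +8 new -> 11 infected
Step 2: +12 new -> 23 infected
Step 3: +13 new -> 36 infected
Step 4: +8 new -> 44 infected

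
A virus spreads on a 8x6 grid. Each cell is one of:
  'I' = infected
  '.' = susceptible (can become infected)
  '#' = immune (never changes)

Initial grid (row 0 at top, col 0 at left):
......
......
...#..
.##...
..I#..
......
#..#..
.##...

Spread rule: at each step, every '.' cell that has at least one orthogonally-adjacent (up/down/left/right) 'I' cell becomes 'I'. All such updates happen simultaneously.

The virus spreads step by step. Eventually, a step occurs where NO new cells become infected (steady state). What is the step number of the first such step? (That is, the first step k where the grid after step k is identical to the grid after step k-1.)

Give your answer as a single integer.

Answer: 10

Derivation:
Step 0 (initial): 1 infected
Step 1: +2 new -> 3 infected
Step 2: +4 new -> 7 infected
Step 3: +4 new -> 11 infected
Step 4: +4 new -> 15 infected
Step 5: +6 new -> 21 infected
Step 6: +8 new -> 29 infected
Step 7: +4 new -> 33 infected
Step 8: +4 new -> 37 infected
Step 9: +2 new -> 39 infected
Step 10: +0 new -> 39 infected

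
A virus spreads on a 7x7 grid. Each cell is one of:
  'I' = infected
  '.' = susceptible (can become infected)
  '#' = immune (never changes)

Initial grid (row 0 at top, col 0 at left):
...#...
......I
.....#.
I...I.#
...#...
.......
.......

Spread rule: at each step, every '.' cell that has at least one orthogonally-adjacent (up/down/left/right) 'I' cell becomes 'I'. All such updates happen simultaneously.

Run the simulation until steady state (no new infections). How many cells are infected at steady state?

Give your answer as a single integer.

Answer: 45

Derivation:
Step 0 (initial): 3 infected
Step 1: +10 new -> 13 infected
Step 2: +10 new -> 23 infected
Step 3: +12 new -> 35 infected
Step 4: +7 new -> 42 infected
Step 5: +3 new -> 45 infected
Step 6: +0 new -> 45 infected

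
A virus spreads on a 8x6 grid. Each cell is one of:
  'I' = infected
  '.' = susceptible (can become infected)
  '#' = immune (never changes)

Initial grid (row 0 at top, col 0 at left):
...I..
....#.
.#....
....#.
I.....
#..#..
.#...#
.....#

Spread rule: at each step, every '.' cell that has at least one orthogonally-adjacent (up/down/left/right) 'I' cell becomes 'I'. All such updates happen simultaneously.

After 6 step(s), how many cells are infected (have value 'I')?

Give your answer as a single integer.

Answer: 37

Derivation:
Step 0 (initial): 2 infected
Step 1: +5 new -> 7 infected
Step 2: +8 new -> 15 infected
Step 3: +10 new -> 25 infected
Step 4: +3 new -> 28 infected
Step 5: +5 new -> 33 infected
Step 6: +4 new -> 37 infected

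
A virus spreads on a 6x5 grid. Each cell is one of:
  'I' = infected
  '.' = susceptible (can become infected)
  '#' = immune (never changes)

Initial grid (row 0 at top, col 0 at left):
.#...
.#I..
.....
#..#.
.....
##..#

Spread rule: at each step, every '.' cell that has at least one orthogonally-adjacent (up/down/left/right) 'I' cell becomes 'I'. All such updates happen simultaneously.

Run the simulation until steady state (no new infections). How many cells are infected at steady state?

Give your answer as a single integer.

Step 0 (initial): 1 infected
Step 1: +3 new -> 4 infected
Step 2: +5 new -> 9 infected
Step 3: +5 new -> 14 infected
Step 4: +5 new -> 19 infected
Step 5: +4 new -> 23 infected
Step 6: +0 new -> 23 infected

Answer: 23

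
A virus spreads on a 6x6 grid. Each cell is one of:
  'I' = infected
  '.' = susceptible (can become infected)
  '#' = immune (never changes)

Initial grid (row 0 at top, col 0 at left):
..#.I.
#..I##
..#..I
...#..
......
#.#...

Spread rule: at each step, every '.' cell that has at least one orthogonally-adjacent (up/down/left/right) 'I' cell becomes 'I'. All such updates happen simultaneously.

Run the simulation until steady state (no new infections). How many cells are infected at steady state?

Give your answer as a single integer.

Step 0 (initial): 3 infected
Step 1: +6 new -> 9 infected
Step 2: +3 new -> 12 infected
Step 3: +4 new -> 16 infected
Step 4: +5 new -> 21 infected
Step 5: +5 new -> 26 infected
Step 6: +2 new -> 28 infected
Step 7: +0 new -> 28 infected

Answer: 28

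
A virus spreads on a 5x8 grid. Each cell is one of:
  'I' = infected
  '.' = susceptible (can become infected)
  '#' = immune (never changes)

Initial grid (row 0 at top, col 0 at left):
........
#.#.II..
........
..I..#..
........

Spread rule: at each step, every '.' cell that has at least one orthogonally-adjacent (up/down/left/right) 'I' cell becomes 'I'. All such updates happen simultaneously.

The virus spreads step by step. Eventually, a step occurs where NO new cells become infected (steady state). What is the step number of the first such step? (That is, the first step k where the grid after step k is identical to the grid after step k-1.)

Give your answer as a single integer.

Answer: 6

Derivation:
Step 0 (initial): 3 infected
Step 1: +10 new -> 13 infected
Step 2: +10 new -> 23 infected
Step 3: +8 new -> 31 infected
Step 4: +4 new -> 35 infected
Step 5: +2 new -> 37 infected
Step 6: +0 new -> 37 infected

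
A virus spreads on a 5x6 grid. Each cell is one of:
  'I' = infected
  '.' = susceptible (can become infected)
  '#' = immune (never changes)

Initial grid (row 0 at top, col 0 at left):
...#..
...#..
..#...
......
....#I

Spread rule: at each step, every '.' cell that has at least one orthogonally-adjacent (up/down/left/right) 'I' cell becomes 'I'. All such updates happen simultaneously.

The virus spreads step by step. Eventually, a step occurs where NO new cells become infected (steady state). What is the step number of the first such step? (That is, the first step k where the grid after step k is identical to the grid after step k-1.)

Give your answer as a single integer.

Step 0 (initial): 1 infected
Step 1: +1 new -> 2 infected
Step 2: +2 new -> 4 infected
Step 3: +3 new -> 7 infected
Step 4: +5 new -> 12 infected
Step 5: +3 new -> 15 infected
Step 6: +3 new -> 18 infected
Step 7: +3 new -> 21 infected
Step 8: +3 new -> 24 infected
Step 9: +2 new -> 26 infected
Step 10: +0 new -> 26 infected

Answer: 10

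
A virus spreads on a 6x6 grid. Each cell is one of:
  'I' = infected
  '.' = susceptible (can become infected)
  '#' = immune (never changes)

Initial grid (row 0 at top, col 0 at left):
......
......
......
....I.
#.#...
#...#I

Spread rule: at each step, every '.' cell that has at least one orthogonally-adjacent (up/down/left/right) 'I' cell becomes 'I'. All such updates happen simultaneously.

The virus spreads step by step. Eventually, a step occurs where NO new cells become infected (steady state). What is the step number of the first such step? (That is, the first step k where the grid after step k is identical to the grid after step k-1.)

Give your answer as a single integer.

Step 0 (initial): 2 infected
Step 1: +5 new -> 7 infected
Step 2: +5 new -> 12 infected
Step 3: +6 new -> 18 infected
Step 4: +7 new -> 25 infected
Step 5: +4 new -> 29 infected
Step 6: +2 new -> 31 infected
Step 7: +1 new -> 32 infected
Step 8: +0 new -> 32 infected

Answer: 8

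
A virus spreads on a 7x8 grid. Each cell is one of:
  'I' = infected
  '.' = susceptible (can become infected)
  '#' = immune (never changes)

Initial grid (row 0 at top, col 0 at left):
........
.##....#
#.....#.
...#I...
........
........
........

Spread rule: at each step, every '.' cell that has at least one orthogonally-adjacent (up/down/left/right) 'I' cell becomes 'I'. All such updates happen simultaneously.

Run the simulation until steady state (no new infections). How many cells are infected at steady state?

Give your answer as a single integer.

Step 0 (initial): 1 infected
Step 1: +3 new -> 4 infected
Step 2: +7 new -> 11 infected
Step 3: +10 new -> 21 infected
Step 4: +12 new -> 33 infected
Step 5: +8 new -> 41 infected
Step 6: +6 new -> 47 infected
Step 7: +2 new -> 49 infected
Step 8: +1 new -> 50 infected
Step 9: +0 new -> 50 infected

Answer: 50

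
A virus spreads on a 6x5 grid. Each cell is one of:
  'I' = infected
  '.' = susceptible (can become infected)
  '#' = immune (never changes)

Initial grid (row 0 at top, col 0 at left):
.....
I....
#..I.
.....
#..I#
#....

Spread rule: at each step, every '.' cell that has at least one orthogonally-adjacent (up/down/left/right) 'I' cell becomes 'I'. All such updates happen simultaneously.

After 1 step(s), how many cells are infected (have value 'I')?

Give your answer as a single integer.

Answer: 11

Derivation:
Step 0 (initial): 3 infected
Step 1: +8 new -> 11 infected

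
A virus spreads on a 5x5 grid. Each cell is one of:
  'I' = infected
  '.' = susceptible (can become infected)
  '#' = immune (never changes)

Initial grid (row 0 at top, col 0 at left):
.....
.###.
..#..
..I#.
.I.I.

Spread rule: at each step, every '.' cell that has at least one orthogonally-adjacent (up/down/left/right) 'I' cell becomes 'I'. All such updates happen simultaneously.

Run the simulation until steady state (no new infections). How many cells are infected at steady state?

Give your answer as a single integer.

Step 0 (initial): 3 infected
Step 1: +4 new -> 7 infected
Step 2: +3 new -> 10 infected
Step 3: +2 new -> 12 infected
Step 4: +3 new -> 15 infected
Step 5: +2 new -> 17 infected
Step 6: +2 new -> 19 infected
Step 7: +1 new -> 20 infected
Step 8: +0 new -> 20 infected

Answer: 20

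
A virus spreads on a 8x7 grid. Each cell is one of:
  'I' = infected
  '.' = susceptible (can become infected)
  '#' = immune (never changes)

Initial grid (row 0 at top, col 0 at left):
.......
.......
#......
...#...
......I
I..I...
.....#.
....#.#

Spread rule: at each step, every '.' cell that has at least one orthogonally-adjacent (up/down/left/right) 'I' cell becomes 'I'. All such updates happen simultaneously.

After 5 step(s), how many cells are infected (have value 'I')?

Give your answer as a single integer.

Answer: 43

Derivation:
Step 0 (initial): 3 infected
Step 1: +10 new -> 13 infected
Step 2: +13 new -> 26 infected
Step 3: +7 new -> 33 infected
Step 4: +5 new -> 38 infected
Step 5: +5 new -> 43 infected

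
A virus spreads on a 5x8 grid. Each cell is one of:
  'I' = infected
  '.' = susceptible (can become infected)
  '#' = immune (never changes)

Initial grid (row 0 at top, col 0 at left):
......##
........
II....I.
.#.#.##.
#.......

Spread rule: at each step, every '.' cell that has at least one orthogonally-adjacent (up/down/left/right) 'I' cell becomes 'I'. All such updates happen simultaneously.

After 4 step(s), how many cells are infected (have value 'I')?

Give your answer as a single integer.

Step 0 (initial): 3 infected
Step 1: +7 new -> 10 infected
Step 2: +9 new -> 19 infected
Step 3: +7 new -> 26 infected
Step 4: +6 new -> 32 infected

Answer: 32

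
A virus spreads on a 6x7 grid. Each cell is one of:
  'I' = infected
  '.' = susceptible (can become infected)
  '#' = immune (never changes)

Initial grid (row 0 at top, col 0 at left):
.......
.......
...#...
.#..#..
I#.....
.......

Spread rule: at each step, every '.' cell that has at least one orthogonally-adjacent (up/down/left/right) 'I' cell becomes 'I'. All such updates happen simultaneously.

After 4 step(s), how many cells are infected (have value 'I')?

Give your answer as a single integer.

Answer: 13

Derivation:
Step 0 (initial): 1 infected
Step 1: +2 new -> 3 infected
Step 2: +2 new -> 5 infected
Step 3: +3 new -> 8 infected
Step 4: +5 new -> 13 infected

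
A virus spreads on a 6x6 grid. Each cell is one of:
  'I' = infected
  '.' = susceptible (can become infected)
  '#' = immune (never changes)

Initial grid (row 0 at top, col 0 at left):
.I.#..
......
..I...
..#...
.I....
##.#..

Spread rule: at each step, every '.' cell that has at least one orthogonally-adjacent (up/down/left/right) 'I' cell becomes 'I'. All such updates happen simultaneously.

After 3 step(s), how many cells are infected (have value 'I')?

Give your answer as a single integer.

Step 0 (initial): 3 infected
Step 1: +9 new -> 12 infected
Step 2: +8 new -> 20 infected
Step 3: +4 new -> 24 infected

Answer: 24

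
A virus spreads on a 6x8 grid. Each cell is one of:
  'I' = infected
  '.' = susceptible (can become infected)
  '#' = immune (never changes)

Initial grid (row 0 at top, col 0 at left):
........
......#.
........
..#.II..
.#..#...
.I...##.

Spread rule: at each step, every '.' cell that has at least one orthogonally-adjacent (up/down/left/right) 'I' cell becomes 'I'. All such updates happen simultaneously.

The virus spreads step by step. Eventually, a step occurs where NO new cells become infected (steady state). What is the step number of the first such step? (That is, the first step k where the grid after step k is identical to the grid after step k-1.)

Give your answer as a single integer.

Step 0 (initial): 3 infected
Step 1: +7 new -> 10 infected
Step 2: +10 new -> 20 infected
Step 3: +8 new -> 28 infected
Step 4: +8 new -> 36 infected
Step 5: +4 new -> 40 infected
Step 6: +2 new -> 42 infected
Step 7: +0 new -> 42 infected

Answer: 7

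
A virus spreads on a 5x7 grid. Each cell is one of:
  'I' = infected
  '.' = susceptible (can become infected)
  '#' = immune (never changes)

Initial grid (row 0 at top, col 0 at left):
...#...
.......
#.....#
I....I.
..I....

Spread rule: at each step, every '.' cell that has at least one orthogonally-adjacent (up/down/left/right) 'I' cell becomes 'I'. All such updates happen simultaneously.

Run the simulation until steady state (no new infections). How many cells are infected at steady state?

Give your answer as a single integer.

Step 0 (initial): 3 infected
Step 1: +9 new -> 12 infected
Step 2: +7 new -> 19 infected
Step 3: +6 new -> 25 infected
Step 4: +6 new -> 31 infected
Step 5: +1 new -> 32 infected
Step 6: +0 new -> 32 infected

Answer: 32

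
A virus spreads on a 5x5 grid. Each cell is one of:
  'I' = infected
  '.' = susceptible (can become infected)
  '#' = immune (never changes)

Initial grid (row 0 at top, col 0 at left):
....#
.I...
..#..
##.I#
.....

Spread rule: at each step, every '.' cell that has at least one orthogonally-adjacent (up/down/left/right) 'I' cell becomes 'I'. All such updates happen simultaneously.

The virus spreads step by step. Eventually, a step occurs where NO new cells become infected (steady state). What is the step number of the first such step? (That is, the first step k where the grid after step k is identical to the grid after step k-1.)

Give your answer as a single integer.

Step 0 (initial): 2 infected
Step 1: +7 new -> 9 infected
Step 2: +7 new -> 16 infected
Step 3: +3 new -> 19 infected
Step 4: +1 new -> 20 infected
Step 5: +0 new -> 20 infected

Answer: 5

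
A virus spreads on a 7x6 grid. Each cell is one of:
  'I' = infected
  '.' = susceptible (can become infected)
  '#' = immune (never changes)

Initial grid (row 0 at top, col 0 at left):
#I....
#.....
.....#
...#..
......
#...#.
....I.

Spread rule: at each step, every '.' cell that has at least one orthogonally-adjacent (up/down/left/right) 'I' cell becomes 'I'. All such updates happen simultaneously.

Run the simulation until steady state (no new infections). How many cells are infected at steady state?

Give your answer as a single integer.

Step 0 (initial): 2 infected
Step 1: +4 new -> 6 infected
Step 2: +6 new -> 12 infected
Step 3: +9 new -> 21 infected
Step 4: +11 new -> 32 infected
Step 5: +4 new -> 36 infected
Step 6: +0 new -> 36 infected

Answer: 36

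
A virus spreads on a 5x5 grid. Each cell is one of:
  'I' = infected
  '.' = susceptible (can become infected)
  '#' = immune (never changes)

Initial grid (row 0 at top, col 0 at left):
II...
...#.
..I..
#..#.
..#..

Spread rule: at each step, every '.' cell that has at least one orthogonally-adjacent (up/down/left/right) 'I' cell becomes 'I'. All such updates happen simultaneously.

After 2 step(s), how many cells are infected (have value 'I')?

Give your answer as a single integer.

Step 0 (initial): 3 infected
Step 1: +7 new -> 10 infected
Step 2: +4 new -> 14 infected

Answer: 14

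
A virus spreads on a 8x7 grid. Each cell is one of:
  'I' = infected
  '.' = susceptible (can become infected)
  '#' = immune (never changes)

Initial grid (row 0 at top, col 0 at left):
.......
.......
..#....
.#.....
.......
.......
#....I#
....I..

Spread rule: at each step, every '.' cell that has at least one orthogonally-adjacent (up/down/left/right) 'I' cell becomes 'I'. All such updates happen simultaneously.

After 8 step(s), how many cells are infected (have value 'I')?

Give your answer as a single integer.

Answer: 45

Derivation:
Step 0 (initial): 2 infected
Step 1: +4 new -> 6 infected
Step 2: +6 new -> 12 infected
Step 3: +6 new -> 18 infected
Step 4: +7 new -> 25 infected
Step 5: +6 new -> 31 infected
Step 6: +7 new -> 38 infected
Step 7: +4 new -> 42 infected
Step 8: +3 new -> 45 infected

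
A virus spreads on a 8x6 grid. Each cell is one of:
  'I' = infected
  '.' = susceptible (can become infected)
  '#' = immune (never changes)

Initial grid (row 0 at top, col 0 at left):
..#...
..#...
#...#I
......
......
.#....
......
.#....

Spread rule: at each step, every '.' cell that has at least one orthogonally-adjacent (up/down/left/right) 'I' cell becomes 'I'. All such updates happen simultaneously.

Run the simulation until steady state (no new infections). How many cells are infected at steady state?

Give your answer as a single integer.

Step 0 (initial): 1 infected
Step 1: +2 new -> 3 infected
Step 2: +4 new -> 7 infected
Step 3: +5 new -> 12 infected
Step 4: +6 new -> 18 infected
Step 5: +6 new -> 24 infected
Step 6: +6 new -> 30 infected
Step 7: +4 new -> 34 infected
Step 8: +5 new -> 39 infected
Step 9: +2 new -> 41 infected
Step 10: +1 new -> 42 infected
Step 11: +0 new -> 42 infected

Answer: 42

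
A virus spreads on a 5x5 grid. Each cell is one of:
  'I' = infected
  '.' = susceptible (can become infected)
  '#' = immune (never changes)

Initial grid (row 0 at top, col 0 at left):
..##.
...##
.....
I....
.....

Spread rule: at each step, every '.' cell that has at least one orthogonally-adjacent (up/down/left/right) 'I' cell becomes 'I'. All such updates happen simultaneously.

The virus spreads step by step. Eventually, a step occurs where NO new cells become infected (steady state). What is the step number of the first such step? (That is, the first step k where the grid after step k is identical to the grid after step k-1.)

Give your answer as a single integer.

Answer: 6

Derivation:
Step 0 (initial): 1 infected
Step 1: +3 new -> 4 infected
Step 2: +4 new -> 8 infected
Step 3: +5 new -> 13 infected
Step 4: +5 new -> 18 infected
Step 5: +2 new -> 20 infected
Step 6: +0 new -> 20 infected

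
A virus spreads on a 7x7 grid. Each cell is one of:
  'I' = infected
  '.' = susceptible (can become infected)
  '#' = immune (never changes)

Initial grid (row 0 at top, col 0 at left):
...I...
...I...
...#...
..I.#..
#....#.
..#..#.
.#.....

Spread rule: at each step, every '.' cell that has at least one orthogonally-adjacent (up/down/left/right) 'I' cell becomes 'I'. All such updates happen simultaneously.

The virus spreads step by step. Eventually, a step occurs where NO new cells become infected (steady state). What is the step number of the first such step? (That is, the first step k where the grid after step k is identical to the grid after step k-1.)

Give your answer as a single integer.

Answer: 8

Derivation:
Step 0 (initial): 3 infected
Step 1: +8 new -> 11 infected
Step 2: +9 new -> 20 infected
Step 3: +9 new -> 29 infected
Step 4: +5 new -> 34 infected
Step 5: +4 new -> 38 infected
Step 6: +2 new -> 40 infected
Step 7: +2 new -> 42 infected
Step 8: +0 new -> 42 infected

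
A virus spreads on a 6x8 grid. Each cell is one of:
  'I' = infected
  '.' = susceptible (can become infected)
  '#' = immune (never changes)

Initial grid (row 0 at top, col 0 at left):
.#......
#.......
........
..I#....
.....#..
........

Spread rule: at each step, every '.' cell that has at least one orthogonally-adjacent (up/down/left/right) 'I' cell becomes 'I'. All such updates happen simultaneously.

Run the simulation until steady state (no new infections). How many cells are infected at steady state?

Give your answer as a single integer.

Step 0 (initial): 1 infected
Step 1: +3 new -> 4 infected
Step 2: +7 new -> 11 infected
Step 3: +9 new -> 20 infected
Step 4: +6 new -> 26 infected
Step 5: +5 new -> 31 infected
Step 6: +5 new -> 36 infected
Step 7: +5 new -> 41 infected
Step 8: +2 new -> 43 infected
Step 9: +0 new -> 43 infected

Answer: 43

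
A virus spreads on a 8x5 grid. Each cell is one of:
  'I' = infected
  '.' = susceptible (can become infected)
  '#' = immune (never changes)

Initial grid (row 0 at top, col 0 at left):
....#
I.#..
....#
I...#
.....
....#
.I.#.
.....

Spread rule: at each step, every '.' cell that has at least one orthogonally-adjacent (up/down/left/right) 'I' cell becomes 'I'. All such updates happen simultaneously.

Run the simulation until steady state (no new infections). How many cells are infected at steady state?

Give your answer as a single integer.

Step 0 (initial): 3 infected
Step 1: +9 new -> 12 infected
Step 2: +8 new -> 20 infected
Step 3: +6 new -> 26 infected
Step 4: +4 new -> 30 infected
Step 5: +3 new -> 33 infected
Step 6: +1 new -> 34 infected
Step 7: +0 new -> 34 infected

Answer: 34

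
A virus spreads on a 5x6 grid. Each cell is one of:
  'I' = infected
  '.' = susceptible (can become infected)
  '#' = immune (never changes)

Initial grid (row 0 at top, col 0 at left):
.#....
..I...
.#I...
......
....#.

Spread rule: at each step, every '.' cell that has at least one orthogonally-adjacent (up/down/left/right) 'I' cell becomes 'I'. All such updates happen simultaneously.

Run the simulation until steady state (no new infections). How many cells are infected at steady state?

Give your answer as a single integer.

Step 0 (initial): 2 infected
Step 1: +5 new -> 7 infected
Step 2: +7 new -> 14 infected
Step 3: +9 new -> 23 infected
Step 4: +3 new -> 26 infected
Step 5: +1 new -> 27 infected
Step 6: +0 new -> 27 infected

Answer: 27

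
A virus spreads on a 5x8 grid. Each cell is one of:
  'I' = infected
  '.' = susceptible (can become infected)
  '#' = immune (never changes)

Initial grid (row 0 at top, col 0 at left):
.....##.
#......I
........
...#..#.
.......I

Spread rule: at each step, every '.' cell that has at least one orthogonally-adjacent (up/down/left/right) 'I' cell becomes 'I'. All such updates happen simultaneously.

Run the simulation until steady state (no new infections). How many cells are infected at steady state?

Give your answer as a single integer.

Step 0 (initial): 2 infected
Step 1: +5 new -> 7 infected
Step 2: +3 new -> 10 infected
Step 3: +4 new -> 14 infected
Step 4: +5 new -> 19 infected
Step 5: +4 new -> 23 infected
Step 6: +5 new -> 28 infected
Step 7: +4 new -> 32 infected
Step 8: +3 new -> 35 infected
Step 9: +0 new -> 35 infected

Answer: 35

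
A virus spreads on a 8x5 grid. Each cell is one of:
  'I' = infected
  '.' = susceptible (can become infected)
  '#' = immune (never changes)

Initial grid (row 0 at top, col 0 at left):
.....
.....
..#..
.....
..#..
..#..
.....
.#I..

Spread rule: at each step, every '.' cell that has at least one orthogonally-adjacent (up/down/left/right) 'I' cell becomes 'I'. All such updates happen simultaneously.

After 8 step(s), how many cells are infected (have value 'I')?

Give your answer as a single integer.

Step 0 (initial): 1 infected
Step 1: +2 new -> 3 infected
Step 2: +3 new -> 6 infected
Step 3: +4 new -> 10 infected
Step 4: +5 new -> 15 infected
Step 5: +4 new -> 19 infected
Step 6: +5 new -> 24 infected
Step 7: +4 new -> 28 infected
Step 8: +5 new -> 33 infected

Answer: 33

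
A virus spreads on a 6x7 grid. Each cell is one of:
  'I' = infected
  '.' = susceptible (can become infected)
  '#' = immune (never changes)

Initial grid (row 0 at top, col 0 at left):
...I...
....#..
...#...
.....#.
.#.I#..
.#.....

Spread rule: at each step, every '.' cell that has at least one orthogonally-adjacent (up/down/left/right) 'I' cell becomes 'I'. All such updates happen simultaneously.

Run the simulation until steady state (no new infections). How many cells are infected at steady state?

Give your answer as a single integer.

Answer: 36

Derivation:
Step 0 (initial): 2 infected
Step 1: +6 new -> 8 infected
Step 2: +7 new -> 15 infected
Step 3: +8 new -> 23 infected
Step 4: +7 new -> 30 infected
Step 5: +4 new -> 34 infected
Step 6: +2 new -> 36 infected
Step 7: +0 new -> 36 infected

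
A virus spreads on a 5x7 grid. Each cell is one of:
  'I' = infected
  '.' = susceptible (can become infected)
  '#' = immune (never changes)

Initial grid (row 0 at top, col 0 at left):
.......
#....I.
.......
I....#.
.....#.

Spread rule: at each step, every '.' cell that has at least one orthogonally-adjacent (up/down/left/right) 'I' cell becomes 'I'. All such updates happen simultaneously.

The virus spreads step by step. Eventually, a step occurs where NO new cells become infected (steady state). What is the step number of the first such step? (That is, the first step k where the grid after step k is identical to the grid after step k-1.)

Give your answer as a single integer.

Answer: 6

Derivation:
Step 0 (initial): 2 infected
Step 1: +7 new -> 9 infected
Step 2: +8 new -> 17 infected
Step 3: +9 new -> 26 infected
Step 4: +5 new -> 31 infected
Step 5: +1 new -> 32 infected
Step 6: +0 new -> 32 infected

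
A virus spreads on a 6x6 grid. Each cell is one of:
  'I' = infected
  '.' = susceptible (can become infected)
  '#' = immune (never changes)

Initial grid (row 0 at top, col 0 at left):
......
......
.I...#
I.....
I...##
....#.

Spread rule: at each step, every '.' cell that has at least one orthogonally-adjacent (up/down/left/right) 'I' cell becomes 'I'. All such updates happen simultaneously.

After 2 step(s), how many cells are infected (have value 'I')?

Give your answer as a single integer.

Step 0 (initial): 3 infected
Step 1: +6 new -> 9 infected
Step 2: +7 new -> 16 infected

Answer: 16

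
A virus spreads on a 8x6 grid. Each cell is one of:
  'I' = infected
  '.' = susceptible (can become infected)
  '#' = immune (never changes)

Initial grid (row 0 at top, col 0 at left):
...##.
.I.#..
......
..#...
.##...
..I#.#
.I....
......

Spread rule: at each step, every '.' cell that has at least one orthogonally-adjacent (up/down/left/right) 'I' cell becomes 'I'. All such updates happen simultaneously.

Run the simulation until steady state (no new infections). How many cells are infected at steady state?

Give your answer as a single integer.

Answer: 40

Derivation:
Step 0 (initial): 3 infected
Step 1: +8 new -> 11 infected
Step 2: +9 new -> 20 infected
Step 3: +5 new -> 25 infected
Step 4: +5 new -> 30 infected
Step 5: +6 new -> 36 infected
Step 6: +3 new -> 39 infected
Step 7: +1 new -> 40 infected
Step 8: +0 new -> 40 infected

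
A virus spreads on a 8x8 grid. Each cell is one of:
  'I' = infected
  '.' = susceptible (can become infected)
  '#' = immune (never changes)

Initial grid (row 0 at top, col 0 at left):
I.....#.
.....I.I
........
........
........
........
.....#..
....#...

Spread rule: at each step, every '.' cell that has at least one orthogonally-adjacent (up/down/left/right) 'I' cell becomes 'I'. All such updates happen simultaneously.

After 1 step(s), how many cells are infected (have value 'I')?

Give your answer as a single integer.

Step 0 (initial): 3 infected
Step 1: +8 new -> 11 infected

Answer: 11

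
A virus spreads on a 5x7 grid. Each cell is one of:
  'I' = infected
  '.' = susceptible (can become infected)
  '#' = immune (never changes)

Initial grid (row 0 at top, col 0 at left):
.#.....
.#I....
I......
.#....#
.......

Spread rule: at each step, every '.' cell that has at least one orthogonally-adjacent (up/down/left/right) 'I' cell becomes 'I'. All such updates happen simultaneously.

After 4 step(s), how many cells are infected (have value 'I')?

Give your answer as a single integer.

Step 0 (initial): 2 infected
Step 1: +6 new -> 8 infected
Step 2: +6 new -> 14 infected
Step 3: +6 new -> 20 infected
Step 4: +5 new -> 25 infected

Answer: 25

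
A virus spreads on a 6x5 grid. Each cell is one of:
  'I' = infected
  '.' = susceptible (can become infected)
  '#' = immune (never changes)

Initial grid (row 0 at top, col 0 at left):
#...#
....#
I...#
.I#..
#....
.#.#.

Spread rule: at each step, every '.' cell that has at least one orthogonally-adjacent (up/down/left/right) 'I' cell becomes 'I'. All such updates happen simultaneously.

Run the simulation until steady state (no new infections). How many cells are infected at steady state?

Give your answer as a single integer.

Step 0 (initial): 2 infected
Step 1: +4 new -> 6 infected
Step 2: +3 new -> 9 infected
Step 3: +5 new -> 14 infected
Step 4: +4 new -> 18 infected
Step 5: +3 new -> 21 infected
Step 6: +0 new -> 21 infected

Answer: 21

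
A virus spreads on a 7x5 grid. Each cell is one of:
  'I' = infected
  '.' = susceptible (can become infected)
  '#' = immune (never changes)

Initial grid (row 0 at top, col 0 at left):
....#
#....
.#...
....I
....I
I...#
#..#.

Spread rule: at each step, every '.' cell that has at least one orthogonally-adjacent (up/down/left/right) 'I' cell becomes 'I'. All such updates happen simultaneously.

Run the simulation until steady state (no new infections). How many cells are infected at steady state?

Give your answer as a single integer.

Step 0 (initial): 3 infected
Step 1: +5 new -> 8 infected
Step 2: +9 new -> 17 infected
Step 3: +5 new -> 22 infected
Step 4: +2 new -> 24 infected
Step 5: +2 new -> 26 infected
Step 6: +1 new -> 27 infected
Step 7: +1 new -> 28 infected
Step 8: +0 new -> 28 infected

Answer: 28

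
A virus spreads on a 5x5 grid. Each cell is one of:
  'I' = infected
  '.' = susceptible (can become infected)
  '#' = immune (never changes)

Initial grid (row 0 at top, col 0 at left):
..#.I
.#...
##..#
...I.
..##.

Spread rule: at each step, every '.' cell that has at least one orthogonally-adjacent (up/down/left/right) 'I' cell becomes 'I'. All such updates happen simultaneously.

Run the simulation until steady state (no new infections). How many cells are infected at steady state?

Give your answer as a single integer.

Step 0 (initial): 2 infected
Step 1: +5 new -> 7 infected
Step 2: +4 new -> 11 infected
Step 3: +3 new -> 14 infected
Step 4: +1 new -> 15 infected
Step 5: +0 new -> 15 infected

Answer: 15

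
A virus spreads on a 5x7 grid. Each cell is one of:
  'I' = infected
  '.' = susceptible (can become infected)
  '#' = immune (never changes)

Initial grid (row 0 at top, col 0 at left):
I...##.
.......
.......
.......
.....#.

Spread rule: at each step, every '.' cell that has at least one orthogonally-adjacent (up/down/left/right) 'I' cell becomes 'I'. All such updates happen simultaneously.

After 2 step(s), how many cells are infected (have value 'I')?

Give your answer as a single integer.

Step 0 (initial): 1 infected
Step 1: +2 new -> 3 infected
Step 2: +3 new -> 6 infected

Answer: 6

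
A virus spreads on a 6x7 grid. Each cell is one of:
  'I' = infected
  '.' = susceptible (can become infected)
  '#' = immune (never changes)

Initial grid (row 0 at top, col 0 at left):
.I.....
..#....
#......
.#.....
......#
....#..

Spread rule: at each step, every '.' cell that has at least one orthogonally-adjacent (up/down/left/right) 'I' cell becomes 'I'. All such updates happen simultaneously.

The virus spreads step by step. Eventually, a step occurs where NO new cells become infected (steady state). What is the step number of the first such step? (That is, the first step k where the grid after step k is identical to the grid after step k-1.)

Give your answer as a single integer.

Step 0 (initial): 1 infected
Step 1: +3 new -> 4 infected
Step 2: +3 new -> 7 infected
Step 3: +3 new -> 10 infected
Step 4: +4 new -> 14 infected
Step 5: +5 new -> 19 infected
Step 6: +6 new -> 25 infected
Step 7: +6 new -> 31 infected
Step 8: +4 new -> 35 infected
Step 9: +1 new -> 36 infected
Step 10: +1 new -> 37 infected
Step 11: +0 new -> 37 infected

Answer: 11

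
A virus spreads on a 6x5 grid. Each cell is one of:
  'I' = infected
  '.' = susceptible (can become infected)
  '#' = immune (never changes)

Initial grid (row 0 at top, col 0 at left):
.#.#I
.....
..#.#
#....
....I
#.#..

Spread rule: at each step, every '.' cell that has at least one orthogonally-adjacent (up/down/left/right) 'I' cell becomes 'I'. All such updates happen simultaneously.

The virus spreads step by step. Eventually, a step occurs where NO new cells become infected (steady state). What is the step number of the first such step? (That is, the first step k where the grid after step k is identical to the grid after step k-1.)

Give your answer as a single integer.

Answer: 7

Derivation:
Step 0 (initial): 2 infected
Step 1: +4 new -> 6 infected
Step 2: +4 new -> 10 infected
Step 3: +4 new -> 14 infected
Step 4: +5 new -> 19 infected
Step 5: +2 new -> 21 infected
Step 6: +2 new -> 23 infected
Step 7: +0 new -> 23 infected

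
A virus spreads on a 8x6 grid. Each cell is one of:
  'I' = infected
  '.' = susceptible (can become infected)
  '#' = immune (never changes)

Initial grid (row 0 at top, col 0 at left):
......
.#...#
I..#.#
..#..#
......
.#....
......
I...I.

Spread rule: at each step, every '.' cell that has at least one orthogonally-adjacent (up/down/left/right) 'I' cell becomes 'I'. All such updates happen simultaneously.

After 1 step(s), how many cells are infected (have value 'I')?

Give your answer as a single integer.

Step 0 (initial): 3 infected
Step 1: +8 new -> 11 infected

Answer: 11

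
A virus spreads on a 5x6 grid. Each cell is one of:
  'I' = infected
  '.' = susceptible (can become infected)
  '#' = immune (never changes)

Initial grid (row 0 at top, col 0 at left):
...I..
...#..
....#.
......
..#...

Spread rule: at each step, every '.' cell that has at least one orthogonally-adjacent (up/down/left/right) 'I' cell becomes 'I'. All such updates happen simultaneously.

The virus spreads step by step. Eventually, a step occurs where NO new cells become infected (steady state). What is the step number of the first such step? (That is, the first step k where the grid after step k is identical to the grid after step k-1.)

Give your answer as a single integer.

Step 0 (initial): 1 infected
Step 1: +2 new -> 3 infected
Step 2: +4 new -> 7 infected
Step 3: +4 new -> 11 infected
Step 4: +5 new -> 16 infected
Step 5: +4 new -> 20 infected
Step 6: +5 new -> 25 infected
Step 7: +2 new -> 27 infected
Step 8: +0 new -> 27 infected

Answer: 8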